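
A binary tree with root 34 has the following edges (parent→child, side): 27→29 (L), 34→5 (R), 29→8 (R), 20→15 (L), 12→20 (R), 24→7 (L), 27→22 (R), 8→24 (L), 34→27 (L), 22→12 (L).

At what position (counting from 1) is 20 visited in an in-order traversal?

8

In-order visits the left subtree, then the node, then the right subtree.
At 34: go left to 27.
  At 27: go left to 29.
    At 29: no left child.
    Visit 29.
    At 29: go right to 8.
      At 8: go left to 24.
        At 24: go left to 7.
          7 is a leaf — visit 7.
        Visit 24.
        At 24: no right child.
      Visit 8.
      At 8: no right child.
  Visit 27.
  At 27: go right to 22.
    At 22: go left to 12.
      At 12: no left child.
      Visit 12.
      At 12: go right to 20.
        At 20: go left to 15.
          15 is a leaf — visit 15.
        Visit 20.
        At 20: no right child.
    Visit 22.
    At 22: no right child.
Visit 34.
At 34: go right to 5.
  5 is a leaf — visit 5.
Full in-order sequence: 29, 7, 24, 8, 27, 12, 15, 20, 22, 34, 5.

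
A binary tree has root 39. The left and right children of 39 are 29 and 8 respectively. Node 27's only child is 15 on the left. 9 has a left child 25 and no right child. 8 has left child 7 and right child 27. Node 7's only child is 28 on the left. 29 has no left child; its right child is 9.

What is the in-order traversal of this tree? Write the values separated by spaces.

In-order visits the left subtree, then the node, then the right subtree.
At 39: go left to 29.
  At 29: no left child.
  Visit 29.
  At 29: go right to 9.
    At 9: go left to 25.
      25 is a leaf — visit 25.
    Visit 9.
    At 9: no right child.
Visit 39.
At 39: go right to 8.
  At 8: go left to 7.
    At 7: go left to 28.
      28 is a leaf — visit 28.
    Visit 7.
    At 7: no right child.
  Visit 8.
  At 8: go right to 27.
    At 27: go left to 15.
      15 is a leaf — visit 15.
    Visit 27.
    At 27: no right child.

29 25 9 39 28 7 8 15 27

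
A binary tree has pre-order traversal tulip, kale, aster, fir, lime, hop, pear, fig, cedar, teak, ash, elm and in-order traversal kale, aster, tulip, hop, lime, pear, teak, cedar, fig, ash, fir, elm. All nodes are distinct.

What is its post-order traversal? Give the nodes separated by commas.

aster, kale, hop, teak, cedar, ash, fig, pear, lime, elm, fir, tulip

The first element of pre-order is the root; it splits in-order into left and right subtrees.
Root tulip: left subtree has 2 nodes {kale, aster}, right has 9 {hop, lime, pear, teak, cedar, fig, ash, fir, elm}.
  Root kale: left subtree has 0 nodes { }, right has 1 {aster}.
  Root fir: left subtree has 7 nodes {hop, lime, pear, teak, cedar, fig, ash}, right has 1 {elm}.
    Root lime: left subtree has 1 node {hop}, right has 5 {pear, teak, cedar, fig, ash}.
      Root pear: left subtree has 0 nodes { }, right has 4 {teak, cedar, fig, ash}.
        Root fig: left subtree has 2 nodes {teak, cedar}, right has 1 {ash}.
          Root cedar: left subtree has 1 node {teak}, right has 0 { }.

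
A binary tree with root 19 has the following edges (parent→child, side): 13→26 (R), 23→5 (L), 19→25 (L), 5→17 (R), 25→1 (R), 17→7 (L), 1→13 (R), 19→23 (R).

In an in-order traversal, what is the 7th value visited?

7

In-order visits the left subtree, then the node, then the right subtree.
At 19: go left to 25.
  At 25: no left child.
  Visit 25.
  At 25: go right to 1.
    At 1: no left child.
    Visit 1.
    At 1: go right to 13.
      At 13: no left child.
      Visit 13.
      At 13: go right to 26.
        26 is a leaf — visit 26.
Visit 19.
At 19: go right to 23.
  At 23: go left to 5.
    At 5: no left child.
    Visit 5.
    At 5: go right to 17.
      At 17: go left to 7.
        7 is a leaf — visit 7.
      Visit 17.
      At 17: no right child.
  Visit 23.
  At 23: no right child.
Full in-order sequence: 25, 1, 13, 26, 19, 5, 7, 17, 23.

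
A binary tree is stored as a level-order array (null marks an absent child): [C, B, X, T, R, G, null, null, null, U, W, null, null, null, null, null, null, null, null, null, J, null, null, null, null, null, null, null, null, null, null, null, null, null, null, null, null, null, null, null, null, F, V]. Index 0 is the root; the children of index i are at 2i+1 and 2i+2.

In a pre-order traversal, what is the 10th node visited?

Pre-order visits the node, then its left subtree, then its right subtree.
Visit C.
At C: go left to B.
  Visit B.
  At B: go left to T.
    T is a leaf — visit T.
  At B: go right to R.
    Visit R.
    At R: go left to U.
      Visit U.
      At U: no left child.
      At U: go right to J.
        Visit J.
        At J: go left to F.
          F is a leaf — visit F.
        At J: go right to V.
          V is a leaf — visit V.
    At R: go right to W.
      W is a leaf — visit W.
At C: go right to X.
  Visit X.
  At X: go left to G.
    G is a leaf — visit G.
  At X: no right child.
Full pre-order sequence: C, B, T, R, U, J, F, V, W, X, G.

X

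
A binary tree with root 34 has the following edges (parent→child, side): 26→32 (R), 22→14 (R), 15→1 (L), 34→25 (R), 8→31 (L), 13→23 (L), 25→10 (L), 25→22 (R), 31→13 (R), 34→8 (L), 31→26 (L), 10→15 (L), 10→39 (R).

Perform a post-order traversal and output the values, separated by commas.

32, 26, 23, 13, 31, 8, 1, 15, 39, 10, 14, 22, 25, 34

Post-order visits the left subtree, then the right subtree, then the node.
At 34: go left to 8.
  At 8: go left to 31.
    At 31: go left to 26.
      At 26: no left child.
      At 26: go right to 32.
        32 is a leaf — visit 32.
      Visit 26.
    At 31: go right to 13.
      At 13: go left to 23.
        23 is a leaf — visit 23.
      At 13: no right child.
      Visit 13.
    Visit 31.
  At 8: no right child.
  Visit 8.
At 34: go right to 25.
  At 25: go left to 10.
    At 10: go left to 15.
      At 15: go left to 1.
        1 is a leaf — visit 1.
      At 15: no right child.
      Visit 15.
    At 10: go right to 39.
      39 is a leaf — visit 39.
    Visit 10.
  At 25: go right to 22.
    At 22: no left child.
    At 22: go right to 14.
      14 is a leaf — visit 14.
    Visit 22.
  Visit 25.
Visit 34.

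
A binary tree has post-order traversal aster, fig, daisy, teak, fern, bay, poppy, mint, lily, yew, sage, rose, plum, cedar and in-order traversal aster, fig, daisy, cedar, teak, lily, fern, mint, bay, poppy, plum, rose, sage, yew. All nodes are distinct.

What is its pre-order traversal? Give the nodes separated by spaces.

cedar daisy fig aster plum lily teak mint fern poppy bay rose sage yew

The last element of post-order is the root; it splits in-order into left and right subtrees.
Root cedar: left subtree has 3 nodes {aster, fig, daisy}, right has 10 {teak, lily, fern, mint, bay, poppy, plum, rose, sage, yew}.
  Root daisy: left subtree has 2 nodes {aster, fig}, right has 0 { }.
    Root fig: left subtree has 1 node {aster}, right has 0 { }.
  Root plum: left subtree has 6 nodes {teak, lily, fern, mint, bay, poppy}, right has 3 {rose, sage, yew}.
    Root lily: left subtree has 1 node {teak}, right has 4 {fern, mint, bay, poppy}.
      Root mint: left subtree has 1 node {fern}, right has 2 {bay, poppy}.
        Root poppy: left subtree has 1 node {bay}, right has 0 { }.
    Root rose: left subtree has 0 nodes { }, right has 2 {sage, yew}.
      Root sage: left subtree has 0 nodes { }, right has 1 {yew}.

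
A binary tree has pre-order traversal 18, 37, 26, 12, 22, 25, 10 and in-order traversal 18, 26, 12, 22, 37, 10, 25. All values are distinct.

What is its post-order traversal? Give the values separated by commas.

22, 12, 26, 10, 25, 37, 18

The first element of pre-order is the root; it splits in-order into left and right subtrees.
Root 18: left subtree has 0 nodes { }, right has 6 {26, 12, 22, 37, 10, 25}.
  Root 37: left subtree has 3 nodes {26, 12, 22}, right has 2 {10, 25}.
    Root 26: left subtree has 0 nodes { }, right has 2 {12, 22}.
      Root 12: left subtree has 0 nodes { }, right has 1 {22}.
    Root 25: left subtree has 1 node {10}, right has 0 { }.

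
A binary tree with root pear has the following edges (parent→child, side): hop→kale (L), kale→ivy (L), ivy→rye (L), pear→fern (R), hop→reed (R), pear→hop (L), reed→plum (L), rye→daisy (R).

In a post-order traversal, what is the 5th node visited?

plum

Post-order visits the left subtree, then the right subtree, then the node.
At pear: go left to hop.
  At hop: go left to kale.
    At kale: go left to ivy.
      At ivy: go left to rye.
        At rye: no left child.
        At rye: go right to daisy.
          daisy is a leaf — visit daisy.
        Visit rye.
      At ivy: no right child.
      Visit ivy.
    At kale: no right child.
    Visit kale.
  At hop: go right to reed.
    At reed: go left to plum.
      plum is a leaf — visit plum.
    At reed: no right child.
    Visit reed.
  Visit hop.
At pear: go right to fern.
  fern is a leaf — visit fern.
Visit pear.
Full post-order sequence: daisy, rye, ivy, kale, plum, reed, hop, fern, pear.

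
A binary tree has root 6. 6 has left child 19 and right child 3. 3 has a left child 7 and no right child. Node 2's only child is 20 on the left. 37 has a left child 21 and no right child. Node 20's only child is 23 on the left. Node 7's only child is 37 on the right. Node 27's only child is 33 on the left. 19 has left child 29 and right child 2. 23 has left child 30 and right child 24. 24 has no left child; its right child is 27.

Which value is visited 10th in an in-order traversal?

6

In-order visits the left subtree, then the node, then the right subtree.
At 6: go left to 19.
  At 19: go left to 29.
    29 is a leaf — visit 29.
  Visit 19.
  At 19: go right to 2.
    At 2: go left to 20.
      At 20: go left to 23.
        At 23: go left to 30.
          30 is a leaf — visit 30.
        Visit 23.
        At 23: go right to 24.
          At 24: no left child.
          Visit 24.
          At 24: go right to 27.
            At 27: go left to 33.
              33 is a leaf — visit 33.
            Visit 27.
            At 27: no right child.
      Visit 20.
      At 20: no right child.
    Visit 2.
    At 2: no right child.
Visit 6.
At 6: go right to 3.
  At 3: go left to 7.
    At 7: no left child.
    Visit 7.
    At 7: go right to 37.
      At 37: go left to 21.
        21 is a leaf — visit 21.
      Visit 37.
      At 37: no right child.
  Visit 3.
  At 3: no right child.
Full in-order sequence: 29, 19, 30, 23, 24, 33, 27, 20, 2, 6, 7, 21, 37, 3.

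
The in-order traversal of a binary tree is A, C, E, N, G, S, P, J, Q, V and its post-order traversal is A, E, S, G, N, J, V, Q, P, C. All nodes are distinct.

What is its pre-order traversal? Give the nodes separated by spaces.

C A P N E G S Q J V

The last element of post-order is the root; it splits in-order into left and right subtrees.
Root C: left subtree has 1 node {A}, right has 8 {E, N, G, S, P, J, Q, V}.
  Root P: left subtree has 4 nodes {E, N, G, S}, right has 3 {J, Q, V}.
    Root N: left subtree has 1 node {E}, right has 2 {G, S}.
      Root G: left subtree has 0 nodes { }, right has 1 {S}.
    Root Q: left subtree has 1 node {J}, right has 1 {V}.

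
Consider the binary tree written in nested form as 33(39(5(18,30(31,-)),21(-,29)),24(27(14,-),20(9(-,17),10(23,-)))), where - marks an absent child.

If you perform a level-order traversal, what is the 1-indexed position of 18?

Level-order visits nodes level by level from the root, left to right within each level.
Level 0: 33
Level 1: 39, 24
Level 2: 5, 21, 27, 20
Level 3: 18, 30, 29, 14, 9, 10
Level 4: 31, 17, 23
Full level-order sequence: 33, 39, 24, 5, 21, 27, 20, 18, 30, 29, 14, 9, 10, 31, 17, 23.

8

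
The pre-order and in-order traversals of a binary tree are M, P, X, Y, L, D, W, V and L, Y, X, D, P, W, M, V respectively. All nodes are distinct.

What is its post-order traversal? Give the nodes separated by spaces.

The first element of pre-order is the root; it splits in-order into left and right subtrees.
Root M: left subtree has 6 nodes {L, Y, X, D, P, W}, right has 1 {V}.
  Root P: left subtree has 4 nodes {L, Y, X, D}, right has 1 {W}.
    Root X: left subtree has 2 nodes {L, Y}, right has 1 {D}.
      Root Y: left subtree has 1 node {L}, right has 0 { }.

L Y D X W P V M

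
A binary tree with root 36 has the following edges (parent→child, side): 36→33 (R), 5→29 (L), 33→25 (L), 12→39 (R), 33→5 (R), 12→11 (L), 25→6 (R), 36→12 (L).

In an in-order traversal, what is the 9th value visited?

In-order visits the left subtree, then the node, then the right subtree.
At 36: go left to 12.
  At 12: go left to 11.
    11 is a leaf — visit 11.
  Visit 12.
  At 12: go right to 39.
    39 is a leaf — visit 39.
Visit 36.
At 36: go right to 33.
  At 33: go left to 25.
    At 25: no left child.
    Visit 25.
    At 25: go right to 6.
      6 is a leaf — visit 6.
  Visit 33.
  At 33: go right to 5.
    At 5: go left to 29.
      29 is a leaf — visit 29.
    Visit 5.
    At 5: no right child.
Full in-order sequence: 11, 12, 39, 36, 25, 6, 33, 29, 5.

5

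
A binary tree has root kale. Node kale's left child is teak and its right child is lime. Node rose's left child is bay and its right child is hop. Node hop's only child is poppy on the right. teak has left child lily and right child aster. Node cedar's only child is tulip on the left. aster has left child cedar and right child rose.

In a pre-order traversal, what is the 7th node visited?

Pre-order visits the node, then its left subtree, then its right subtree.
Visit kale.
At kale: go left to teak.
  Visit teak.
  At teak: go left to lily.
    lily is a leaf — visit lily.
  At teak: go right to aster.
    Visit aster.
    At aster: go left to cedar.
      Visit cedar.
      At cedar: go left to tulip.
        tulip is a leaf — visit tulip.
      At cedar: no right child.
    At aster: go right to rose.
      Visit rose.
      At rose: go left to bay.
        bay is a leaf — visit bay.
      At rose: go right to hop.
        Visit hop.
        At hop: no left child.
        At hop: go right to poppy.
          poppy is a leaf — visit poppy.
At kale: go right to lime.
  lime is a leaf — visit lime.
Full pre-order sequence: kale, teak, lily, aster, cedar, tulip, rose, bay, hop, poppy, lime.

rose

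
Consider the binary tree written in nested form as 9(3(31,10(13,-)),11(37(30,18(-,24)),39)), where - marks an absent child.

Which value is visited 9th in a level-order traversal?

Level-order visits nodes level by level from the root, left to right within each level.
Level 0: 9
Level 1: 3, 11
Level 2: 31, 10, 37, 39
Level 3: 13, 30, 18
Level 4: 24
Full level-order sequence: 9, 3, 11, 31, 10, 37, 39, 13, 30, 18, 24.

30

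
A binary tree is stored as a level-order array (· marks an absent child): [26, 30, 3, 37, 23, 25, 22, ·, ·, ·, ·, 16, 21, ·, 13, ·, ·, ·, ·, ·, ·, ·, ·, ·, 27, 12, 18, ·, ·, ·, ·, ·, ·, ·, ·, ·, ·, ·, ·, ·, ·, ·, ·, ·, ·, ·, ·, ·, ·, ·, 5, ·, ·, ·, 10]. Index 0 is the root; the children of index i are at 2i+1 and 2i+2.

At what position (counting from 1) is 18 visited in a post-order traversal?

9

Post-order visits the left subtree, then the right subtree, then the node.
At 26: go left to 30.
  At 30: go left to 37.
    37 is a leaf — visit 37.
  At 30: go right to 23.
    23 is a leaf — visit 23.
  Visit 30.
At 26: go right to 3.
  At 3: go left to 25.
    At 25: go left to 16.
      At 16: no left child.
      At 16: go right to 27.
        At 27: no left child.
        At 27: go right to 5.
          5 is a leaf — visit 5.
        Visit 27.
      Visit 16.
    At 25: go right to 21.
      At 21: go left to 12.
        12 is a leaf — visit 12.
      At 21: go right to 18.
        At 18: no left child.
        At 18: go right to 10.
          10 is a leaf — visit 10.
        Visit 18.
      Visit 21.
    Visit 25.
  At 3: go right to 22.
    At 22: no left child.
    At 22: go right to 13.
      13 is a leaf — visit 13.
    Visit 22.
  Visit 3.
Visit 26.
Full post-order sequence: 37, 23, 30, 5, 27, 16, 12, 10, 18, 21, 25, 13, 22, 3, 26.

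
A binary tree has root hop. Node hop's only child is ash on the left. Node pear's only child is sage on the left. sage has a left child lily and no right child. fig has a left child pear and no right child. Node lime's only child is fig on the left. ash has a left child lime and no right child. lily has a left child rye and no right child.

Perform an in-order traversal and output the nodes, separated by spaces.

In-order visits the left subtree, then the node, then the right subtree.
At hop: go left to ash.
  At ash: go left to lime.
    At lime: go left to fig.
      At fig: go left to pear.
        At pear: go left to sage.
          At sage: go left to lily.
            At lily: go left to rye.
              rye is a leaf — visit rye.
            Visit lily.
            At lily: no right child.
          Visit sage.
          At sage: no right child.
        Visit pear.
        At pear: no right child.
      Visit fig.
      At fig: no right child.
    Visit lime.
    At lime: no right child.
  Visit ash.
  At ash: no right child.
Visit hop.
At hop: no right child.

rye lily sage pear fig lime ash hop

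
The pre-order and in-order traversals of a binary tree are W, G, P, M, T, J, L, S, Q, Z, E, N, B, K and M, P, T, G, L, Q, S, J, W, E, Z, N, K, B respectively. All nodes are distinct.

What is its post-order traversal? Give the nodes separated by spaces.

M T P Q S L J G E K B N Z W

The first element of pre-order is the root; it splits in-order into left and right subtrees.
Root W: left subtree has 8 nodes {M, P, T, G, L, Q, S, J}, right has 5 {E, Z, N, K, B}.
  Root G: left subtree has 3 nodes {M, P, T}, right has 4 {L, Q, S, J}.
    Root P: left subtree has 1 node {M}, right has 1 {T}.
    Root J: left subtree has 3 nodes {L, Q, S}, right has 0 { }.
      Root L: left subtree has 0 nodes { }, right has 2 {Q, S}.
        Root S: left subtree has 1 node {Q}, right has 0 { }.
  Root Z: left subtree has 1 node {E}, right has 3 {N, K, B}.
    Root N: left subtree has 0 nodes { }, right has 2 {K, B}.
      Root B: left subtree has 1 node {K}, right has 0 { }.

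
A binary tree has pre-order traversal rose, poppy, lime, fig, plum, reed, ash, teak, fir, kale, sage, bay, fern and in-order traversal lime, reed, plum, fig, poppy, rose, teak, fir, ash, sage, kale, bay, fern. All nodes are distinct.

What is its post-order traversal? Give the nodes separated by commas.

The first element of pre-order is the root; it splits in-order into left and right subtrees.
Root rose: left subtree has 5 nodes {lime, reed, plum, fig, poppy}, right has 7 {teak, fir, ash, sage, kale, bay, fern}.
  Root poppy: left subtree has 4 nodes {lime, reed, plum, fig}, right has 0 { }.
    Root lime: left subtree has 0 nodes { }, right has 3 {reed, plum, fig}.
      Root fig: left subtree has 2 nodes {reed, plum}, right has 0 { }.
        Root plum: left subtree has 1 node {reed}, right has 0 { }.
  Root ash: left subtree has 2 nodes {teak, fir}, right has 4 {sage, kale, bay, fern}.
    Root teak: left subtree has 0 nodes { }, right has 1 {fir}.
    Root kale: left subtree has 1 node {sage}, right has 2 {bay, fern}.
      Root bay: left subtree has 0 nodes { }, right has 1 {fern}.

reed, plum, fig, lime, poppy, fir, teak, sage, fern, bay, kale, ash, rose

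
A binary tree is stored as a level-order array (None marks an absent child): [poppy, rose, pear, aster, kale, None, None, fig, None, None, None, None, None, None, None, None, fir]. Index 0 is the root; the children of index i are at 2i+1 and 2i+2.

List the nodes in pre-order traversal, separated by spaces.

Pre-order visits the node, then its left subtree, then its right subtree.
Visit poppy.
At poppy: go left to rose.
  Visit rose.
  At rose: go left to aster.
    Visit aster.
    At aster: go left to fig.
      Visit fig.
      At fig: no left child.
      At fig: go right to fir.
        fir is a leaf — visit fir.
    At aster: no right child.
  At rose: go right to kale.
    kale is a leaf — visit kale.
At poppy: go right to pear.
  pear is a leaf — visit pear.

poppy rose aster fig fir kale pear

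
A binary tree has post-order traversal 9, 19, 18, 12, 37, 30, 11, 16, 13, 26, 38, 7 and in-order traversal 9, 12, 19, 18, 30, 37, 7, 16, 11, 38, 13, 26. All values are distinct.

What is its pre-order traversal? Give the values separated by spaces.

The last element of post-order is the root; it splits in-order into left and right subtrees.
Root 7: left subtree has 6 nodes {9, 12, 19, 18, 30, 37}, right has 5 {16, 11, 38, 13, 26}.
  Root 30: left subtree has 4 nodes {9, 12, 19, 18}, right has 1 {37}.
    Root 12: left subtree has 1 node {9}, right has 2 {19, 18}.
      Root 18: left subtree has 1 node {19}, right has 0 { }.
  Root 38: left subtree has 2 nodes {16, 11}, right has 2 {13, 26}.
    Root 16: left subtree has 0 nodes { }, right has 1 {11}.
    Root 26: left subtree has 1 node {13}, right has 0 { }.

7 30 12 9 18 19 37 38 16 11 26 13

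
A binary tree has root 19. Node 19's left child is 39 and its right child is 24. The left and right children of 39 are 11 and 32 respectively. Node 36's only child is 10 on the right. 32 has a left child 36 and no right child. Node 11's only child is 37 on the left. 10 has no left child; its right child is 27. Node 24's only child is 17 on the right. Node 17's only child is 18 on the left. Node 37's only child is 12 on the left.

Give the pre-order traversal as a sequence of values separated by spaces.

Pre-order visits the node, then its left subtree, then its right subtree.
Visit 19.
At 19: go left to 39.
  Visit 39.
  At 39: go left to 11.
    Visit 11.
    At 11: go left to 37.
      Visit 37.
      At 37: go left to 12.
        12 is a leaf — visit 12.
      At 37: no right child.
    At 11: no right child.
  At 39: go right to 32.
    Visit 32.
    At 32: go left to 36.
      Visit 36.
      At 36: no left child.
      At 36: go right to 10.
        Visit 10.
        At 10: no left child.
        At 10: go right to 27.
          27 is a leaf — visit 27.
    At 32: no right child.
At 19: go right to 24.
  Visit 24.
  At 24: no left child.
  At 24: go right to 17.
    Visit 17.
    At 17: go left to 18.
      18 is a leaf — visit 18.
    At 17: no right child.

19 39 11 37 12 32 36 10 27 24 17 18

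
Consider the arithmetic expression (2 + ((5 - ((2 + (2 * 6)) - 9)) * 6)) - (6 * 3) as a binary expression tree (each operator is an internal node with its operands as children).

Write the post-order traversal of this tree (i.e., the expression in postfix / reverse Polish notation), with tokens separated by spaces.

2 5 2 2 6 * + 9 - - 6 * + 6 3 * -

Post-order on an expression tree gives postfix notation: for each operator, emit left operand, right operand, then the operator.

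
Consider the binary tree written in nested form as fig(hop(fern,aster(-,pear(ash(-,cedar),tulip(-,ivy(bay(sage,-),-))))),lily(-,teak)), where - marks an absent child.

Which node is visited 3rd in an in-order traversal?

In-order visits the left subtree, then the node, then the right subtree.
At fig: go left to hop.
  At hop: go left to fern.
    fern is a leaf — visit fern.
  Visit hop.
  At hop: go right to aster.
    At aster: no left child.
    Visit aster.
    At aster: go right to pear.
      At pear: go left to ash.
        At ash: no left child.
        Visit ash.
        At ash: go right to cedar.
          cedar is a leaf — visit cedar.
      Visit pear.
      At pear: go right to tulip.
        At tulip: no left child.
        Visit tulip.
        At tulip: go right to ivy.
          At ivy: go left to bay.
            At bay: go left to sage.
              sage is a leaf — visit sage.
            Visit bay.
            At bay: no right child.
          Visit ivy.
          At ivy: no right child.
Visit fig.
At fig: go right to lily.
  At lily: no left child.
  Visit lily.
  At lily: go right to teak.
    teak is a leaf — visit teak.
Full in-order sequence: fern, hop, aster, ash, cedar, pear, tulip, sage, bay, ivy, fig, lily, teak.

aster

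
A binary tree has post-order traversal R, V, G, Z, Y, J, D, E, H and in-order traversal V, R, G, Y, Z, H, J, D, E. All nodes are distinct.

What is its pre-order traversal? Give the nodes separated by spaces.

The last element of post-order is the root; it splits in-order into left and right subtrees.
Root H: left subtree has 5 nodes {V, R, G, Y, Z}, right has 3 {J, D, E}.
  Root Y: left subtree has 3 nodes {V, R, G}, right has 1 {Z}.
    Root G: left subtree has 2 nodes {V, R}, right has 0 { }.
      Root V: left subtree has 0 nodes { }, right has 1 {R}.
  Root E: left subtree has 2 nodes {J, D}, right has 0 { }.
    Root D: left subtree has 1 node {J}, right has 0 { }.

H Y G V R Z E D J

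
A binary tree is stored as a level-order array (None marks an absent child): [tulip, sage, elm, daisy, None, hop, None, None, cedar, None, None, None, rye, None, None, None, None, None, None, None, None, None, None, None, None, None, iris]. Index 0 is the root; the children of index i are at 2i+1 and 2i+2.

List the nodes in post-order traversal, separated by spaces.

Post-order visits the left subtree, then the right subtree, then the node.
At tulip: go left to sage.
  At sage: go left to daisy.
    At daisy: no left child.
    At daisy: go right to cedar.
      cedar is a leaf — visit cedar.
    Visit daisy.
  At sage: no right child.
  Visit sage.
At tulip: go right to elm.
  At elm: go left to hop.
    At hop: no left child.
    At hop: go right to rye.
      At rye: no left child.
      At rye: go right to iris.
        iris is a leaf — visit iris.
      Visit rye.
    Visit hop.
  At elm: no right child.
  Visit elm.
Visit tulip.

cedar daisy sage iris rye hop elm tulip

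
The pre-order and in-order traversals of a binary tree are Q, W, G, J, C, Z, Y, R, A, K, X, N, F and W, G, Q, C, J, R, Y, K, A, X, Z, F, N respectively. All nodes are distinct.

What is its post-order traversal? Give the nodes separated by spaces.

The first element of pre-order is the root; it splits in-order into left and right subtrees.
Root Q: left subtree has 2 nodes {W, G}, right has 10 {C, J, R, Y, K, A, X, Z, F, N}.
  Root W: left subtree has 0 nodes { }, right has 1 {G}.
  Root J: left subtree has 1 node {C}, right has 8 {R, Y, K, A, X, Z, F, N}.
    Root Z: left subtree has 5 nodes {R, Y, K, A, X}, right has 2 {F, N}.
      Root Y: left subtree has 1 node {R}, right has 3 {K, A, X}.
        Root A: left subtree has 1 node {K}, right has 1 {X}.
      Root N: left subtree has 1 node {F}, right has 0 { }.

G W C R K X A Y F N Z J Q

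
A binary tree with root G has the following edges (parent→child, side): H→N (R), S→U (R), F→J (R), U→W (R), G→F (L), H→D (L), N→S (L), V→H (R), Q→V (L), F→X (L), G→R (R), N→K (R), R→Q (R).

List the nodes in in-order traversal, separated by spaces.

X F J G R V D H S U W N K Q

In-order visits the left subtree, then the node, then the right subtree.
At G: go left to F.
  At F: go left to X.
    X is a leaf — visit X.
  Visit F.
  At F: go right to J.
    J is a leaf — visit J.
Visit G.
At G: go right to R.
  At R: no left child.
  Visit R.
  At R: go right to Q.
    At Q: go left to V.
      At V: no left child.
      Visit V.
      At V: go right to H.
        At H: go left to D.
          D is a leaf — visit D.
        Visit H.
        At H: go right to N.
          At N: go left to S.
            At S: no left child.
            Visit S.
            At S: go right to U.
              At U: no left child.
              Visit U.
              At U: go right to W.
                W is a leaf — visit W.
          Visit N.
          At N: go right to K.
            K is a leaf — visit K.
    Visit Q.
    At Q: no right child.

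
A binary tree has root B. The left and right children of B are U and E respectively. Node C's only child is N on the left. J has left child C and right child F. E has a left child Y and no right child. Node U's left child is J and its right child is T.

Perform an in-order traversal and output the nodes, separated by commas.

N, C, J, F, U, T, B, Y, E

In-order visits the left subtree, then the node, then the right subtree.
At B: go left to U.
  At U: go left to J.
    At J: go left to C.
      At C: go left to N.
        N is a leaf — visit N.
      Visit C.
      At C: no right child.
    Visit J.
    At J: go right to F.
      F is a leaf — visit F.
  Visit U.
  At U: go right to T.
    T is a leaf — visit T.
Visit B.
At B: go right to E.
  At E: go left to Y.
    Y is a leaf — visit Y.
  Visit E.
  At E: no right child.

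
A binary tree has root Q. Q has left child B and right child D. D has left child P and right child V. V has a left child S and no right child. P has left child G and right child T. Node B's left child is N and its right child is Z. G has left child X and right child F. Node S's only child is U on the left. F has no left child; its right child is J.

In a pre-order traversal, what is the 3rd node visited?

N

Pre-order visits the node, then its left subtree, then its right subtree.
Visit Q.
At Q: go left to B.
  Visit B.
  At B: go left to N.
    N is a leaf — visit N.
  At B: go right to Z.
    Z is a leaf — visit Z.
At Q: go right to D.
  Visit D.
  At D: go left to P.
    Visit P.
    At P: go left to G.
      Visit G.
      At G: go left to X.
        X is a leaf — visit X.
      At G: go right to F.
        Visit F.
        At F: no left child.
        At F: go right to J.
          J is a leaf — visit J.
    At P: go right to T.
      T is a leaf — visit T.
  At D: go right to V.
    Visit V.
    At V: go left to S.
      Visit S.
      At S: go left to U.
        U is a leaf — visit U.
      At S: no right child.
    At V: no right child.
Full pre-order sequence: Q, B, N, Z, D, P, G, X, F, J, T, V, S, U.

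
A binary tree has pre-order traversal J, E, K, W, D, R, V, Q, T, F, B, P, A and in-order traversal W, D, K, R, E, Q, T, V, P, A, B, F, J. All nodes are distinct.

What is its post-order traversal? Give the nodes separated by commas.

The first element of pre-order is the root; it splits in-order into left and right subtrees.
Root J: left subtree has 12 nodes {W, D, K, R, E, Q, T, V, P, A, B, F}, right has 0 { }.
  Root E: left subtree has 4 nodes {W, D, K, R}, right has 7 {Q, T, V, P, A, B, F}.
    Root K: left subtree has 2 nodes {W, D}, right has 1 {R}.
      Root W: left subtree has 0 nodes { }, right has 1 {D}.
    Root V: left subtree has 2 nodes {Q, T}, right has 4 {P, A, B, F}.
      Root Q: left subtree has 0 nodes { }, right has 1 {T}.
      Root F: left subtree has 3 nodes {P, A, B}, right has 0 { }.
        Root B: left subtree has 2 nodes {P, A}, right has 0 { }.
          Root P: left subtree has 0 nodes { }, right has 1 {A}.

D, W, R, K, T, Q, A, P, B, F, V, E, J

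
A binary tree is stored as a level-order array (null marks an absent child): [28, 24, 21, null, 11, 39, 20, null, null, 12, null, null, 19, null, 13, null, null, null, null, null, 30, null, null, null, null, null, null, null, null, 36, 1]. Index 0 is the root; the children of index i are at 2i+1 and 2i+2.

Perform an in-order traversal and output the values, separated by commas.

24, 12, 30, 11, 28, 39, 19, 21, 20, 36, 13, 1

In-order visits the left subtree, then the node, then the right subtree.
At 28: go left to 24.
  At 24: no left child.
  Visit 24.
  At 24: go right to 11.
    At 11: go left to 12.
      At 12: no left child.
      Visit 12.
      At 12: go right to 30.
        30 is a leaf — visit 30.
    Visit 11.
    At 11: no right child.
Visit 28.
At 28: go right to 21.
  At 21: go left to 39.
    At 39: no left child.
    Visit 39.
    At 39: go right to 19.
      19 is a leaf — visit 19.
  Visit 21.
  At 21: go right to 20.
    At 20: no left child.
    Visit 20.
    At 20: go right to 13.
      At 13: go left to 36.
        36 is a leaf — visit 36.
      Visit 13.
      At 13: go right to 1.
        1 is a leaf — visit 1.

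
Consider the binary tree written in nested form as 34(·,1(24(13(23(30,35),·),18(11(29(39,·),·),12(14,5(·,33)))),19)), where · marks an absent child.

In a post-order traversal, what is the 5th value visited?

39

Post-order visits the left subtree, then the right subtree, then the node.
At 34: no left child.
At 34: go right to 1.
  At 1: go left to 24.
    At 24: go left to 13.
      At 13: go left to 23.
        At 23: go left to 30.
          30 is a leaf — visit 30.
        At 23: go right to 35.
          35 is a leaf — visit 35.
        Visit 23.
      At 13: no right child.
      Visit 13.
    At 24: go right to 18.
      At 18: go left to 11.
        At 11: go left to 29.
          At 29: go left to 39.
            39 is a leaf — visit 39.
          At 29: no right child.
          Visit 29.
        At 11: no right child.
        Visit 11.
      At 18: go right to 12.
        At 12: go left to 14.
          14 is a leaf — visit 14.
        At 12: go right to 5.
          At 5: no left child.
          At 5: go right to 33.
            33 is a leaf — visit 33.
          Visit 5.
        Visit 12.
      Visit 18.
    Visit 24.
  At 1: go right to 19.
    19 is a leaf — visit 19.
  Visit 1.
Visit 34.
Full post-order sequence: 30, 35, 23, 13, 39, 29, 11, 14, 33, 5, 12, 18, 24, 19, 1, 34.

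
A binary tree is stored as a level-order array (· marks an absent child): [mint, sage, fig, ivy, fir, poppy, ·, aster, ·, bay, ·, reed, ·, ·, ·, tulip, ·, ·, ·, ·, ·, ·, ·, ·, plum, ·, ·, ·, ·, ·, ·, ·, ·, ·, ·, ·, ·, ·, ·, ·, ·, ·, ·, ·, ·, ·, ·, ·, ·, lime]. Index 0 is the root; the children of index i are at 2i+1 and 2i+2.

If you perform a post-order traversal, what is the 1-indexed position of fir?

Post-order visits the left subtree, then the right subtree, then the node.
At mint: go left to sage.
  At sage: go left to ivy.
    At ivy: go left to aster.
      At aster: go left to tulip.
        tulip is a leaf — visit tulip.
      At aster: no right child.
      Visit aster.
    At ivy: no right child.
    Visit ivy.
  At sage: go right to fir.
    At fir: go left to bay.
      bay is a leaf — visit bay.
    At fir: no right child.
    Visit fir.
  Visit sage.
At mint: go right to fig.
  At fig: go left to poppy.
    At poppy: go left to reed.
      At reed: no left child.
      At reed: go right to plum.
        At plum: go left to lime.
          lime is a leaf — visit lime.
        At plum: no right child.
        Visit plum.
      Visit reed.
    At poppy: no right child.
    Visit poppy.
  At fig: no right child.
  Visit fig.
Visit mint.
Full post-order sequence: tulip, aster, ivy, bay, fir, sage, lime, plum, reed, poppy, fig, mint.

5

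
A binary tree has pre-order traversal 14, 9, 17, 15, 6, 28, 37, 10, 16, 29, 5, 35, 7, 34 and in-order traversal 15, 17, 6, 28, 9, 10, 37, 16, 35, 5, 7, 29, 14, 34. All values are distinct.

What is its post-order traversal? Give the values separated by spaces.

15 28 6 17 10 35 7 5 29 16 37 9 34 14

The first element of pre-order is the root; it splits in-order into left and right subtrees.
Root 14: left subtree has 12 nodes {15, 17, 6, 28, 9, 10, 37, 16, 35, 5, 7, 29}, right has 1 {34}.
  Root 9: left subtree has 4 nodes {15, 17, 6, 28}, right has 7 {10, 37, 16, 35, 5, 7, 29}.
    Root 17: left subtree has 1 node {15}, right has 2 {6, 28}.
      Root 6: left subtree has 0 nodes { }, right has 1 {28}.
    Root 37: left subtree has 1 node {10}, right has 5 {16, 35, 5, 7, 29}.
      Root 16: left subtree has 0 nodes { }, right has 4 {35, 5, 7, 29}.
        Root 29: left subtree has 3 nodes {35, 5, 7}, right has 0 { }.
          Root 5: left subtree has 1 node {35}, right has 1 {7}.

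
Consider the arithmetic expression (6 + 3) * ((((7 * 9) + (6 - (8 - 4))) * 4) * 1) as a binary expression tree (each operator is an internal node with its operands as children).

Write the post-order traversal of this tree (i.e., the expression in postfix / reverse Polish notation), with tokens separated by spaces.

6 3 + 7 9 * 6 8 4 - - + 4 * 1 * *

Post-order on an expression tree gives postfix notation: for each operator, emit left operand, right operand, then the operator.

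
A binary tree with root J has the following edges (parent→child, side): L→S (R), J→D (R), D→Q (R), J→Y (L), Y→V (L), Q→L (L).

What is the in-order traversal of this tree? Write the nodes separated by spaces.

In-order visits the left subtree, then the node, then the right subtree.
At J: go left to Y.
  At Y: go left to V.
    V is a leaf — visit V.
  Visit Y.
  At Y: no right child.
Visit J.
At J: go right to D.
  At D: no left child.
  Visit D.
  At D: go right to Q.
    At Q: go left to L.
      At L: no left child.
      Visit L.
      At L: go right to S.
        S is a leaf — visit S.
    Visit Q.
    At Q: no right child.

V Y J D L S Q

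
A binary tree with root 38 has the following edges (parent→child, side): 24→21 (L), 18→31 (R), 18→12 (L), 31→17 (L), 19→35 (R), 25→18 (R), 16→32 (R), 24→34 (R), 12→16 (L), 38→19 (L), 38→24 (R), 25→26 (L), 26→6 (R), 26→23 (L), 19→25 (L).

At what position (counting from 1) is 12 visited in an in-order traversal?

7

In-order visits the left subtree, then the node, then the right subtree.
At 38: go left to 19.
  At 19: go left to 25.
    At 25: go left to 26.
      At 26: go left to 23.
        23 is a leaf — visit 23.
      Visit 26.
      At 26: go right to 6.
        6 is a leaf — visit 6.
    Visit 25.
    At 25: go right to 18.
      At 18: go left to 12.
        At 12: go left to 16.
          At 16: no left child.
          Visit 16.
          At 16: go right to 32.
            32 is a leaf — visit 32.
        Visit 12.
        At 12: no right child.
      Visit 18.
      At 18: go right to 31.
        At 31: go left to 17.
          17 is a leaf — visit 17.
        Visit 31.
        At 31: no right child.
  Visit 19.
  At 19: go right to 35.
    35 is a leaf — visit 35.
Visit 38.
At 38: go right to 24.
  At 24: go left to 21.
    21 is a leaf — visit 21.
  Visit 24.
  At 24: go right to 34.
    34 is a leaf — visit 34.
Full in-order sequence: 23, 26, 6, 25, 16, 32, 12, 18, 17, 31, 19, 35, 38, 21, 24, 34.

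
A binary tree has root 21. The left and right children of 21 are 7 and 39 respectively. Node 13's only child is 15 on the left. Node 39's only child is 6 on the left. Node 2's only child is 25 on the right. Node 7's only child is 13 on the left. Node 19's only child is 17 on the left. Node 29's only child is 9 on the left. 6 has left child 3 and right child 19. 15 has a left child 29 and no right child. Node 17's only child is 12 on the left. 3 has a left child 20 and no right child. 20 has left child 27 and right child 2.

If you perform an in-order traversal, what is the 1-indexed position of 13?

4

In-order visits the left subtree, then the node, then the right subtree.
At 21: go left to 7.
  At 7: go left to 13.
    At 13: go left to 15.
      At 15: go left to 29.
        At 29: go left to 9.
          9 is a leaf — visit 9.
        Visit 29.
        At 29: no right child.
      Visit 15.
      At 15: no right child.
    Visit 13.
    At 13: no right child.
  Visit 7.
  At 7: no right child.
Visit 21.
At 21: go right to 39.
  At 39: go left to 6.
    At 6: go left to 3.
      At 3: go left to 20.
        At 20: go left to 27.
          27 is a leaf — visit 27.
        Visit 20.
        At 20: go right to 2.
          At 2: no left child.
          Visit 2.
          At 2: go right to 25.
            25 is a leaf — visit 25.
      Visit 3.
      At 3: no right child.
    Visit 6.
    At 6: go right to 19.
      At 19: go left to 17.
        At 17: go left to 12.
          12 is a leaf — visit 12.
        Visit 17.
        At 17: no right child.
      Visit 19.
      At 19: no right child.
  Visit 39.
  At 39: no right child.
Full in-order sequence: 9, 29, 15, 13, 7, 21, 27, 20, 2, 25, 3, 6, 12, 17, 19, 39.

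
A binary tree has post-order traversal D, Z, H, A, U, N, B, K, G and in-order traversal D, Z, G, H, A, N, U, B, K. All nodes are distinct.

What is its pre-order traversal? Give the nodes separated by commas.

G, Z, D, K, B, N, A, H, U

The last element of post-order is the root; it splits in-order into left and right subtrees.
Root G: left subtree has 2 nodes {D, Z}, right has 6 {H, A, N, U, B, K}.
  Root Z: left subtree has 1 node {D}, right has 0 { }.
  Root K: left subtree has 5 nodes {H, A, N, U, B}, right has 0 { }.
    Root B: left subtree has 4 nodes {H, A, N, U}, right has 0 { }.
      Root N: left subtree has 2 nodes {H, A}, right has 1 {U}.
        Root A: left subtree has 1 node {H}, right has 0 { }.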